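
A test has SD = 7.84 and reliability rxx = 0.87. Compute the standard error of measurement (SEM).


SEM = SD * sqrt(1 - rxx)
SEM = 7.84 * sqrt(1 - 0.87)
SEM = 7.84 * sqrt(0.13) = 7.84 * 0.360555
SEM = 2.8268

2.8268


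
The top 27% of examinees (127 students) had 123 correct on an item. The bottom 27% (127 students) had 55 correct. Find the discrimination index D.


p_upper = 123/127 = 0.9685
p_lower = 55/127 = 0.4331
D = 0.9685 - 0.4331 = 0.5354

0.5354


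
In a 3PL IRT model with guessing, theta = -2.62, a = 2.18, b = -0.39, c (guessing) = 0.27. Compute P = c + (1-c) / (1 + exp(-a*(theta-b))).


logit = 2.18*(-2.62 - -0.39) = -4.8614
P* = 1/(1 + exp(--4.8614)) = 0.0077
P = 0.27 + (1 - 0.27) * 0.0077
P = 0.2756

0.2756


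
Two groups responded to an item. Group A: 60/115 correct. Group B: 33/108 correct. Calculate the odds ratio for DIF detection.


Odds_A = 60/55 = 1.0909
Odds_B = 33/75 = 0.44
OR = Odds_A / Odds_B = 1.0909 / 0.44
Exactly, OR = (60 * 75) / (55 * 33) = 4500 / 1815
OR = 2.4793

2.4793


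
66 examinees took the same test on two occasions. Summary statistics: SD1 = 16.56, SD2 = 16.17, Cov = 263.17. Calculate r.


r = cov(X,Y) / (SD_X * SD_Y)
r = 263.17 / (16.56 * 16.17)
r = 263.17 / 267.7752
r = 0.9828

0.9828


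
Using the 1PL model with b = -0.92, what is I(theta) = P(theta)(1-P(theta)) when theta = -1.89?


P = 1/(1+exp(-(-1.89--0.92))) = 0.2749
I = P*(1-P) = 0.2749 * 0.7251
I = 0.1993

0.1993


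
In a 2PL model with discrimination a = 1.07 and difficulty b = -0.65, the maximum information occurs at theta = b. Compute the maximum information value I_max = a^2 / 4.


For 2PL, max info at theta = b = -0.65
I_max = a^2 / 4 = 1.07^2 / 4
= 1.1449 / 4
I_max = 0.2862

0.2862


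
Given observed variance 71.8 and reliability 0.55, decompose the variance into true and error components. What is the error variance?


var_true = rxx * var_obs = 0.55 * 71.8 = 39.49
var_error = var_obs - var_true
var_error = 71.8 - 39.49
var_error = 32.31

32.31


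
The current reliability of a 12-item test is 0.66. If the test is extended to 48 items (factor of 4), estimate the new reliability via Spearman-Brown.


r_new = (n * rxx) / (1 + (n-1) * rxx)
r_new = (4 * 0.66) / (1 + 3 * 0.66)
r_new = 2.64 / 2.98
r_new = 0.8859

0.8859


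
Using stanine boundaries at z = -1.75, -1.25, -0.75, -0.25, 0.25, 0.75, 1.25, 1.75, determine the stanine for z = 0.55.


Stanine boundaries: [-1.75, -1.25, -0.75, -0.25, 0.25, 0.75, 1.25, 1.75]
z = 0.55
Check each boundary:
  z >= -1.75 -> could be stanine 2
  z >= -1.25 -> could be stanine 3
  z >= -0.75 -> could be stanine 4
  z >= -0.25 -> could be stanine 5
  z >= 0.25 -> could be stanine 6
  z < 0.75
  z < 1.25
  z < 1.75
Highest qualifying boundary gives stanine = 6

6


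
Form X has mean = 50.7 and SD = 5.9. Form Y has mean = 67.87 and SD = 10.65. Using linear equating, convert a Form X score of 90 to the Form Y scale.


slope = SD_Y / SD_X = 10.65 / 5.9 ~ 1.8051
intercept = mean_Y - slope * mean_X = 67.87 - (10.65 / 5.9) * 50.7 ~ -23.6478
Y = slope * X + intercept. To avoid rounding drift from the rounded slope/intercept, evaluate the equivalent form Y = mean_Y + SD_Y * (X - mean_X) / SD_X at full precision:
Y = 67.87 + 10.65 * (90 - 50.7) / 5.9
Y = 67.87 + 10.65 * 39.3 / 5.9
Y = 67.87 + 418.545 / 5.9
Y = 67.87 + 70.9398
Y = 138.8098

138.8098


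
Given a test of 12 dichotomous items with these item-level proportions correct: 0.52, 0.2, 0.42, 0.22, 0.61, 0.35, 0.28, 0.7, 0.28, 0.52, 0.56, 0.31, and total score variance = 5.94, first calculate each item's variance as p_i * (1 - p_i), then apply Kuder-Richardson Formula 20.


For each item, compute p_i * q_i:
  Item 1: 0.52 * 0.48 = 0.2496
  Item 2: 0.2 * 0.8 = 0.16
  Item 3: 0.42 * 0.58 = 0.2436
  Item 4: 0.22 * 0.78 = 0.1716
  Item 5: 0.61 * 0.39 = 0.2379
  Item 6: 0.35 * 0.65 = 0.2275
  Item 7: 0.28 * 0.72 = 0.2016
  Item 8: 0.7 * 0.3 = 0.21
  Item 9: 0.28 * 0.72 = 0.2016
  Item 10: 0.52 * 0.48 = 0.2496
  Item 11: 0.56 * 0.44 = 0.2464
  Item 12: 0.31 * 0.69 = 0.2139
Sum(p_i * q_i) = 0.2496 + 0.16 + 0.2436 + 0.1716 + 0.2379 + 0.2275 + 0.2016 + 0.21 + 0.2016 + 0.2496 + 0.2464 + 0.2139 = 2.6133
KR-20 = (k/(k-1)) * (1 - Sum(p_i*q_i) / Var_total)
= (12/11) * (1 - 2.6133/5.94)
= 1.0909 * 0.5601
KR-20 = 0.611

0.611


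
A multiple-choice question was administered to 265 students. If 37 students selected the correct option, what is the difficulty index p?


Item difficulty p = number correct / total examinees
p = 37 / 265
p = 0.1396

0.1396


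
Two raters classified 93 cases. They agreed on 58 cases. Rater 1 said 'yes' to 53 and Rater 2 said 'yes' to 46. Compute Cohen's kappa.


P_o = 58/93 = 0.623656
P_e = (53*46 + 40*47) / 8649 = 0.499248
kappa = (P_o - P_e) / (1 - P_e)
kappa = (0.623656 - 0.499248) / (1 - 0.499248)
kappa = 0.2484

0.2484


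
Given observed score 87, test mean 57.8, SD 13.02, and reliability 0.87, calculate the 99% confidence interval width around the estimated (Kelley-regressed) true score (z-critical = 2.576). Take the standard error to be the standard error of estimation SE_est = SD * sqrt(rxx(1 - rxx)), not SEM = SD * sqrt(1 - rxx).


True score estimate = 0.87*87 + 0.13*57.8 = 83.204
SE_est = SD * sqrt(rxx * (1 - rxx)) = 13.02 * sqrt(0.87 * 0.13) = 13.02 * sqrt(0.1131) = 4.378671
CI = T_est +/- z * SE_est, so width = 2 * z * SE_est = 2 * 2.576 * 4.378671
Width = 22.5589

22.5589


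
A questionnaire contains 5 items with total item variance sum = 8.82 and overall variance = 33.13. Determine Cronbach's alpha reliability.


alpha = (k/(k-1)) * (1 - sum(si^2)/s_total^2)
= (5/4) * (1 - 8.82/33.13)
alpha = 0.9172

0.9172


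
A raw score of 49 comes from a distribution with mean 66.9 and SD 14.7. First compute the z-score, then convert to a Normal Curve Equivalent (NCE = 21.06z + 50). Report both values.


z = (X - mean) / SD = (49 - 66.9) / 14.7
z = -17.9 / 14.7
z = -1.2177
NCE = NCE = 21.06z + 50
Carry z at full precision (z = -17.9 / 14.7) into the conversion:
NCE = 21.06 * (-17.9 / 14.7) + 50 = -376.974 / 14.7 + 50
NCE = -25.6445 + 50
NCE = 24.3555

24.3555


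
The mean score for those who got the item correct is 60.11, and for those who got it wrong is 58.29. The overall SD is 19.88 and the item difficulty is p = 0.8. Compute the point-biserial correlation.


q = 1 - p = 0.2
rpb = ((M1 - M0) / SD) * sqrt(p * q)
rpb = ((60.11 - 58.29) / 19.88) * sqrt(0.8 * 0.2)
rpb = 0.0366

0.0366


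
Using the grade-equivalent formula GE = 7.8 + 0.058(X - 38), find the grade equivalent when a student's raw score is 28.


raw - median = 28 - 38 = -10
slope * diff = 0.058 * -10 = -0.58
GE = 7.8 + -0.58
GE = 7.22

7.22


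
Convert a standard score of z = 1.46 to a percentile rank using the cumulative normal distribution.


CDF(z) = 0.5 * (1 + erf(z/sqrt(2)))
erf(1.0324) = 0.8557
CDF = 0.9279
Percentile rank = 0.9279 * 100 = 92.79

92.79


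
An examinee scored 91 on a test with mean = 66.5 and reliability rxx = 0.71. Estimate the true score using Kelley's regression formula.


T_est = rxx * X + (1 - rxx) * mean
T_est = 0.71 * 91 + 0.29 * 66.5
T_est = 64.61 + 19.285
T_est = 83.895

83.895


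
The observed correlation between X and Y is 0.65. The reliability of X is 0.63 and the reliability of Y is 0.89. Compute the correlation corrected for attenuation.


r_corrected = rxy / sqrt(rxx * ryy)
= 0.65 / sqrt(0.63 * 0.89)
= 0.65 / sqrt(0.5607)
= 0.65 / 0.748799
r_corrected = 0.8681

0.8681


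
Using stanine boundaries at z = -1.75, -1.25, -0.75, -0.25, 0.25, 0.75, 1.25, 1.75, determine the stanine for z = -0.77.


Stanine boundaries: [-1.75, -1.25, -0.75, -0.25, 0.25, 0.75, 1.25, 1.75]
z = -0.77
Check each boundary:
  z >= -1.75 -> could be stanine 2
  z >= -1.25 -> could be stanine 3
  z < -0.75
  z < -0.25
  z < 0.25
  z < 0.75
  z < 1.25
  z < 1.75
Highest qualifying boundary gives stanine = 3

3


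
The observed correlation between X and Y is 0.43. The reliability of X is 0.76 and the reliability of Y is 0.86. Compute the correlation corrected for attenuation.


r_corrected = rxy / sqrt(rxx * ryy)
= 0.43 / sqrt(0.76 * 0.86)
= 0.43 / sqrt(0.6536)
= 0.43 / 0.808455
r_corrected = 0.5319

0.5319


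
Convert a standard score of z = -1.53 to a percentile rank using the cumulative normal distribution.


CDF(z) = 0.5 * (1 + erf(z/sqrt(2)))
erf(-1.0819) = -0.874
CDF = 0.063
Percentile rank = 0.063 * 100 = 6.3

6.3


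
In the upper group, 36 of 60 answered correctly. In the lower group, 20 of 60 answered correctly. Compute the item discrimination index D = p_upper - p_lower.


p_upper = 36/60 = 0.6
p_lower = 20/60 = 0.3333
D = 0.6 - 0.3333 = 0.2667

0.2667


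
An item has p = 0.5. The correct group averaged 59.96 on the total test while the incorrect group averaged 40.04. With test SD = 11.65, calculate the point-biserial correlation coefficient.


q = 1 - p = 0.5
rpb = ((M1 - M0) / SD) * sqrt(p * q)
rpb = ((59.96 - 40.04) / 11.65) * sqrt(0.5 * 0.5)
rpb = 0.8549

0.8549


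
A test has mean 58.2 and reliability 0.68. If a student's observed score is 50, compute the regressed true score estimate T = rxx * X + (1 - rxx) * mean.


T_est = rxx * X + (1 - rxx) * mean
T_est = 0.68 * 50 + 0.32 * 58.2
T_est = 34.0 + 18.624
T_est = 52.624

52.624


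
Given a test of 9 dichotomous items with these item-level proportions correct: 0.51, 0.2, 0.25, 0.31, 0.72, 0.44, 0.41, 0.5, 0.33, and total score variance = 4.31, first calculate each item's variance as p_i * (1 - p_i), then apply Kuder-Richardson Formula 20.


For each item, compute p_i * q_i:
  Item 1: 0.51 * 0.49 = 0.2499
  Item 2: 0.2 * 0.8 = 0.16
  Item 3: 0.25 * 0.75 = 0.1875
  Item 4: 0.31 * 0.69 = 0.2139
  Item 5: 0.72 * 0.28 = 0.2016
  Item 6: 0.44 * 0.56 = 0.2464
  Item 7: 0.41 * 0.59 = 0.2419
  Item 8: 0.5 * 0.5 = 0.25
  Item 9: 0.33 * 0.67 = 0.2211
Sum(p_i * q_i) = 0.2499 + 0.16 + 0.1875 + 0.2139 + 0.2016 + 0.2464 + 0.2419 + 0.25 + 0.2211 = 1.9723
KR-20 = (k/(k-1)) * (1 - Sum(p_i*q_i) / Var_total)
= (9/8) * (1 - 1.9723/4.31)
= 1.125 * 0.5424
KR-20 = 0.6102

0.6102


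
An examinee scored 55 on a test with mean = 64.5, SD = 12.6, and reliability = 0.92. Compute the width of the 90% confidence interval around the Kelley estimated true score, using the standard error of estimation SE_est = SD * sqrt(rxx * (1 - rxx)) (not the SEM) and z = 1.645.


True score estimate = 0.92*55 + 0.08*64.5 = 55.76
SE_est = SD * sqrt(rxx * (1 - rxx)) = 12.6 * sqrt(0.92 * 0.08) = 12.6 * sqrt(0.0736) = 3.418294
CI = T_est +/- z * SE_est, so width = 2 * z * SE_est = 2 * 1.645 * 3.418294
Width = 11.2462

11.2462


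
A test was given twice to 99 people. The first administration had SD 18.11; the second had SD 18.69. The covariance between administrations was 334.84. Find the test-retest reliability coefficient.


r = cov(X,Y) / (SD_X * SD_Y)
r = 334.84 / (18.11 * 18.69)
r = 334.84 / 338.4759
r = 0.9893

0.9893


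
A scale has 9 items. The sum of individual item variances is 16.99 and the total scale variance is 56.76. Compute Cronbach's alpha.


alpha = (k/(k-1)) * (1 - sum(si^2)/s_total^2)
= (9/8) * (1 - 16.99/56.76)
alpha = 0.7883

0.7883


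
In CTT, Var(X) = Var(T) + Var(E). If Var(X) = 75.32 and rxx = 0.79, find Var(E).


var_true = rxx * var_obs = 0.79 * 75.32 = 59.5028
var_error = var_obs - var_true
var_error = 75.32 - 59.5028
var_error = 15.8172

15.8172


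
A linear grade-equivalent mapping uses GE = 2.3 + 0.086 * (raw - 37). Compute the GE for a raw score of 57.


raw - median = 57 - 37 = 20
slope * diff = 0.086 * 20 = 1.72
GE = 2.3 + 1.72
GE = 4.02

4.02


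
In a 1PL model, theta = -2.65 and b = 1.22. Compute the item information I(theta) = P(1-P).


P = 1/(1+exp(-(-2.65-1.22))) = 0.0204
I = P*(1-P) = 0.0204 * 0.9796
I = 0.02

0.02


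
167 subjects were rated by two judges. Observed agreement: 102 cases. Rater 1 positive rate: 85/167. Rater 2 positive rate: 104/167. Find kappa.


P_o = 102/167 = 0.610778
P_e = (85*104 + 82*63) / 27889 = 0.502205
kappa = (P_o - P_e) / (1 - P_e)
kappa = (0.610778 - 0.502205) / (1 - 0.502205)
kappa = 0.2181

0.2181


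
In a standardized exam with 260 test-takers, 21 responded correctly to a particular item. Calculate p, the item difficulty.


Item difficulty p = number correct / total examinees
p = 21 / 260
p = 0.0808

0.0808


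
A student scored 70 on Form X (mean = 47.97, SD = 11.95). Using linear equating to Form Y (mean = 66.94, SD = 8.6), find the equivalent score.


slope = SD_Y / SD_X = 8.6 / 11.95 ~ 0.7197
intercept = mean_Y - slope * mean_X = 66.94 - (8.6 / 11.95) * 47.97 ~ 32.4177
Y = slope * X + intercept. To avoid rounding drift from the rounded slope/intercept, evaluate the equivalent form Y = mean_Y + SD_Y * (X - mean_X) / SD_X at full precision:
Y = 66.94 + 8.6 * (70 - 47.97) / 11.95
Y = 66.94 + 8.6 * 22.03 / 11.95
Y = 66.94 + 189.458 / 11.95
Y = 66.94 + 15.8542
Y = 82.7942

82.7942


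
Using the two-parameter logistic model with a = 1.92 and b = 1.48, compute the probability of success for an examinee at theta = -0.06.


a*(theta - b) = 1.92 * (-0.06 - 1.48) = -2.9568
exp(--2.9568) = 19.2363
P = 1 / (1 + 19.2363)
P = 0.0494

0.0494


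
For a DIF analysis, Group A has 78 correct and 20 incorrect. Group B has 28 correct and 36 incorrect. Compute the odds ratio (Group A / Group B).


Odds_A = 78/20 = 3.9
Odds_B = 28/36 = 0.7778
OR = Odds_A / Odds_B = 3.9 / 0.7778
Exactly, OR = (78 * 36) / (20 * 28) = 2808 / 560
OR = 5.0143

5.0143


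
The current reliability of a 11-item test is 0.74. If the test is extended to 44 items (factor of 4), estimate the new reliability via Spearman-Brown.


r_new = (n * rxx) / (1 + (n-1) * rxx)
r_new = (4 * 0.74) / (1 + 3 * 0.74)
r_new = 2.96 / 3.22
r_new = 0.9193

0.9193


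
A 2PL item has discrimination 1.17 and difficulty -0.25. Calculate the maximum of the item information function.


For 2PL, max info at theta = b = -0.25
I_max = a^2 / 4 = 1.17^2 / 4
= 1.3689 / 4
I_max = 0.3422

0.3422


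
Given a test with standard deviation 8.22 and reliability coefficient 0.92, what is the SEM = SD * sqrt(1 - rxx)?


SEM = SD * sqrt(1 - rxx)
SEM = 8.22 * sqrt(1 - 0.92)
SEM = 8.22 * sqrt(0.08) = 8.22 * 0.282843
SEM = 2.325

2.325


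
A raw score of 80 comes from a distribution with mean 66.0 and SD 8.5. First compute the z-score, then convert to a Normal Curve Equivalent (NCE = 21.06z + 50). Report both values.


z = (X - mean) / SD = (80 - 66.0) / 8.5
z = 14.0 / 8.5
z = 1.6471
NCE = NCE = 21.06z + 50
Carry z at full precision (z = 14.0 / 8.5) into the conversion:
NCE = 21.06 * (14.0 / 8.5) + 50 = 294.84 / 8.5 + 50
NCE = 34.6871 + 50
NCE = 84.6871

84.6871


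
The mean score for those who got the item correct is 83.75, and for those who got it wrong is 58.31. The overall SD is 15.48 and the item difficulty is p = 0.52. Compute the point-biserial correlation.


q = 1 - p = 0.48
rpb = ((M1 - M0) / SD) * sqrt(p * q)
rpb = ((83.75 - 58.31) / 15.48) * sqrt(0.52 * 0.48)
rpb = 0.821

0.821


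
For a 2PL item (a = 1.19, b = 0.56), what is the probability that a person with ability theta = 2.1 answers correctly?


a*(theta - b) = 1.19 * (2.1 - 0.56) = 1.8326
exp(-1.8326) = 0.16
P = 1 / (1 + 0.16)
P = 0.8621

0.8621


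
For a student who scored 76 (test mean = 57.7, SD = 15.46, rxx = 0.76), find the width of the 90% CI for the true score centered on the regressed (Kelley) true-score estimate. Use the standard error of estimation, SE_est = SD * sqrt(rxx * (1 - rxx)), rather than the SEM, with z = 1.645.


True score estimate = 0.76*76 + 0.24*57.7 = 71.608
SE_est = SD * sqrt(rxx * (1 - rxx)) = 15.46 * sqrt(0.76 * 0.24) = 15.46 * sqrt(0.1824) = 6.602705
CI = T_est +/- z * SE_est, so width = 2 * z * SE_est = 2 * 1.645 * 6.602705
Width = 21.7229

21.7229


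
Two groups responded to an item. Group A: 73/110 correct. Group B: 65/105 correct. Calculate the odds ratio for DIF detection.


Odds_A = 73/37 = 1.973
Odds_B = 65/40 = 1.625
OR = Odds_A / Odds_B = 1.973 / 1.625
Exactly, OR = (73 * 40) / (37 * 65) = 2920 / 2405
OR = 1.2141

1.2141


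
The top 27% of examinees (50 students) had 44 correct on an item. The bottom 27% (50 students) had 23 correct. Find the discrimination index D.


p_upper = 44/50 = 0.88
p_lower = 23/50 = 0.46
D = 0.88 - 0.46 = 0.42

0.42


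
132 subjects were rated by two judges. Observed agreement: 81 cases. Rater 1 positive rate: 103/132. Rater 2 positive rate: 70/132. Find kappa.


P_o = 81/132 = 0.613636
P_e = (103*70 + 29*62) / 17424 = 0.516988
kappa = (P_o - P_e) / (1 - P_e)
kappa = (0.613636 - 0.516988) / (1 - 0.516988)
kappa = 0.2001

0.2001


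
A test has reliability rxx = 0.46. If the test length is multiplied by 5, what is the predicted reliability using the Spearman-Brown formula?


r_new = (n * rxx) / (1 + (n-1) * rxx)
r_new = (5 * 0.46) / (1 + 4 * 0.46)
r_new = 2.3 / 2.84
r_new = 0.8099

0.8099


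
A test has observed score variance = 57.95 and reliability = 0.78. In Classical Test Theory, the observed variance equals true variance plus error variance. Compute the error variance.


var_true = rxx * var_obs = 0.78 * 57.95 = 45.201
var_error = var_obs - var_true
var_error = 57.95 - 45.201
var_error = 12.749

12.749


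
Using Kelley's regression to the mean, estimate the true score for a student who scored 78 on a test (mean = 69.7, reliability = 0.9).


T_est = rxx * X + (1 - rxx) * mean
T_est = 0.9 * 78 + 0.1 * 69.7
T_est = 70.2 + 6.97
T_est = 77.17

77.17


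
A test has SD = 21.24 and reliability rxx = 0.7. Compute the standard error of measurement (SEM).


SEM = SD * sqrt(1 - rxx)
SEM = 21.24 * sqrt(1 - 0.7)
SEM = 21.24 * sqrt(0.3) = 21.24 * 0.547723
SEM = 11.6336

11.6336


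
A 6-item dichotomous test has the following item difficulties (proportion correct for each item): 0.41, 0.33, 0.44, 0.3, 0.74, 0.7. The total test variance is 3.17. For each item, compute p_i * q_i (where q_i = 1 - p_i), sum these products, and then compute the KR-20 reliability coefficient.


For each item, compute p_i * q_i:
  Item 1: 0.41 * 0.59 = 0.2419
  Item 2: 0.33 * 0.67 = 0.2211
  Item 3: 0.44 * 0.56 = 0.2464
  Item 4: 0.3 * 0.7 = 0.21
  Item 5: 0.74 * 0.26 = 0.1924
  Item 6: 0.7 * 0.3 = 0.21
Sum(p_i * q_i) = 0.2419 + 0.2211 + 0.2464 + 0.21 + 0.1924 + 0.21 = 1.3218
KR-20 = (k/(k-1)) * (1 - Sum(p_i*q_i) / Var_total)
= (6/5) * (1 - 1.3218/3.17)
= 1.2 * 0.583
KR-20 = 0.6996

0.6996


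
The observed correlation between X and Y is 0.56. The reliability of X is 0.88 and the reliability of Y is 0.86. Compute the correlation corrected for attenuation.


r_corrected = rxy / sqrt(rxx * ryy)
= 0.56 / sqrt(0.88 * 0.86)
= 0.56 / sqrt(0.7568)
= 0.56 / 0.869943
r_corrected = 0.6437

0.6437


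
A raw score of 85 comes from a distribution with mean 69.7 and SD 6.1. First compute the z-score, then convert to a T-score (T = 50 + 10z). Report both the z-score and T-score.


z = (X - mean) / SD = (85 - 69.7) / 6.1
z = 15.3 / 6.1
z = 2.5082
T-score = T = 50 + 10z
Carry z at full precision (z = 15.3 / 6.1) into the conversion:
T-score = 50 + 10 * (15.3 / 6.1) = 50 + 153 / 6.1
T-score = 50 + 25.082
T-score = 75.082

75.082


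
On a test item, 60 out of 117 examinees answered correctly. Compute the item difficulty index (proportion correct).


Item difficulty p = number correct / total examinees
p = 60 / 117
p = 0.5128

0.5128


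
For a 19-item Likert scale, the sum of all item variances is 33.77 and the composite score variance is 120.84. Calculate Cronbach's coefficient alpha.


alpha = (k/(k-1)) * (1 - sum(si^2)/s_total^2)
= (19/18) * (1 - 33.77/120.84)
alpha = 0.7606

0.7606


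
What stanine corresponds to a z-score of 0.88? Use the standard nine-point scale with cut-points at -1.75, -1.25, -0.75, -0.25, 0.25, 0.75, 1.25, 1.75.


Stanine boundaries: [-1.75, -1.25, -0.75, -0.25, 0.25, 0.75, 1.25, 1.75]
z = 0.88
Check each boundary:
  z >= -1.75 -> could be stanine 2
  z >= -1.25 -> could be stanine 3
  z >= -0.75 -> could be stanine 4
  z >= -0.25 -> could be stanine 5
  z >= 0.25 -> could be stanine 6
  z >= 0.75 -> could be stanine 7
  z < 1.25
  z < 1.75
Highest qualifying boundary gives stanine = 7

7


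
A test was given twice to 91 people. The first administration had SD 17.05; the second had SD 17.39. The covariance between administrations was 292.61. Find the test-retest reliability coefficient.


r = cov(X,Y) / (SD_X * SD_Y)
r = 292.61 / (17.05 * 17.39)
r = 292.61 / 296.4995
r = 0.9869

0.9869


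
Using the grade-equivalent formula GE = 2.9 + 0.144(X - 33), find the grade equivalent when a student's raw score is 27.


raw - median = 27 - 33 = -6
slope * diff = 0.144 * -6 = -0.864
GE = 2.9 + -0.864
GE = 2.036

2.036


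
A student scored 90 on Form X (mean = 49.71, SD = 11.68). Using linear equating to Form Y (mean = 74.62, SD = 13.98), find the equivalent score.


slope = SD_Y / SD_X = 13.98 / 11.68 ~ 1.1969
intercept = mean_Y - slope * mean_X = 74.62 - (13.98 / 11.68) * 49.71 ~ 15.1212
Y = slope * X + intercept. To avoid rounding drift from the rounded slope/intercept, evaluate the equivalent form Y = mean_Y + SD_Y * (X - mean_X) / SD_X at full precision:
Y = 74.62 + 13.98 * (90 - 49.71) / 11.68
Y = 74.62 + 13.98 * 40.29 / 11.68
Y = 74.62 + 563.2542 / 11.68
Y = 74.62 + 48.2238
Y = 122.8438

122.8438


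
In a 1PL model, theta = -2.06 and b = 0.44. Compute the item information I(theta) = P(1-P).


P = 1/(1+exp(-(-2.06-0.44))) = 0.0759
I = P*(1-P) = 0.0759 * 0.9241
I = 0.0701

0.0701


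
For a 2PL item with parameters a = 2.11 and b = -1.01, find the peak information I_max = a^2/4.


For 2PL, max info at theta = b = -1.01
I_max = a^2 / 4 = 2.11^2 / 4
= 4.4521 / 4
I_max = 1.113

1.113


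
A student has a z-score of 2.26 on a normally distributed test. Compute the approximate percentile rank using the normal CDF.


CDF(z) = 0.5 * (1 + erf(z/sqrt(2)))
erf(1.5981) = 0.9762
CDF = 0.9881
Percentile rank = 0.9881 * 100 = 98.81

98.81


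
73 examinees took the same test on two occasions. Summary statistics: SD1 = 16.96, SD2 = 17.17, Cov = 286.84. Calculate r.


r = cov(X,Y) / (SD_X * SD_Y)
r = 286.84 / (16.96 * 17.17)
r = 286.84 / 291.2032
r = 0.985

0.985


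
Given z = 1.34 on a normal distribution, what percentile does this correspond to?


CDF(z) = 0.5 * (1 + erf(z/sqrt(2)))
erf(0.9475) = 0.8198
CDF = 0.9099
Percentile rank = 0.9099 * 100 = 90.99

90.99


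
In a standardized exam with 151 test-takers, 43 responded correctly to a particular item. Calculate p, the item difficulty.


Item difficulty p = number correct / total examinees
p = 43 / 151
p = 0.2848

0.2848


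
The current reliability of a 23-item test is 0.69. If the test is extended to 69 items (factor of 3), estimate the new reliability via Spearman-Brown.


r_new = (n * rxx) / (1 + (n-1) * rxx)
r_new = (3 * 0.69) / (1 + 2 * 0.69)
r_new = 2.07 / 2.38
r_new = 0.8697

0.8697


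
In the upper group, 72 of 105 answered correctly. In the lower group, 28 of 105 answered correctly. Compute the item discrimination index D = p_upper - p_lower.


p_upper = 72/105 = 0.6857
p_lower = 28/105 = 0.2667
D = 0.6857 - 0.2667 = 0.419

0.419


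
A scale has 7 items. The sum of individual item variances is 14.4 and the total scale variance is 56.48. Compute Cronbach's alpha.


alpha = (k/(k-1)) * (1 - sum(si^2)/s_total^2)
= (7/6) * (1 - 14.4/56.48)
alpha = 0.8692

0.8692


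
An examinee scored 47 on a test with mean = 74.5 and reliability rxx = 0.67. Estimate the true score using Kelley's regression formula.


T_est = rxx * X + (1 - rxx) * mean
T_est = 0.67 * 47 + 0.33 * 74.5
T_est = 31.49 + 24.585
T_est = 56.075

56.075


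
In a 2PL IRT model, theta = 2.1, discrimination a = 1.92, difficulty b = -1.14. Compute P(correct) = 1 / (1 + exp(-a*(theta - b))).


a*(theta - b) = 1.92 * (2.1 - -1.14) = 6.2208
exp(-6.2208) = 0.002
P = 1 / (1 + 0.002)
P = 0.998

0.998


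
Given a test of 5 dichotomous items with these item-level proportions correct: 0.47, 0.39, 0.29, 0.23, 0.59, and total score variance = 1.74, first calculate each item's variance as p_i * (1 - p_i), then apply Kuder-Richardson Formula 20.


For each item, compute p_i * q_i:
  Item 1: 0.47 * 0.53 = 0.2491
  Item 2: 0.39 * 0.61 = 0.2379
  Item 3: 0.29 * 0.71 = 0.2059
  Item 4: 0.23 * 0.77 = 0.1771
  Item 5: 0.59 * 0.41 = 0.2419
Sum(p_i * q_i) = 0.2491 + 0.2379 + 0.2059 + 0.1771 + 0.2419 = 1.1119
KR-20 = (k/(k-1)) * (1 - Sum(p_i*q_i) / Var_total)
= (5/4) * (1 - 1.1119/1.74)
= 1.25 * 0.361
KR-20 = 0.4512

0.4512


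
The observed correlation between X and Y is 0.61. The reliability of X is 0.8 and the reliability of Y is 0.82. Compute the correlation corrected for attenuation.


r_corrected = rxy / sqrt(rxx * ryy)
= 0.61 / sqrt(0.8 * 0.82)
= 0.61 / sqrt(0.656)
= 0.61 / 0.809938
r_corrected = 0.7531

0.7531


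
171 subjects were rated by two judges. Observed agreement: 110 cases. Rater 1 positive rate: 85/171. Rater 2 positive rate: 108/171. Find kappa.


P_o = 110/171 = 0.643275
P_e = (85*108 + 86*63) / 29241 = 0.499231
kappa = (P_o - P_e) / (1 - P_e)
kappa = (0.643275 - 0.499231) / (1 - 0.499231)
kappa = 0.2876

0.2876


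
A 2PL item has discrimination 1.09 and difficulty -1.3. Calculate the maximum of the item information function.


For 2PL, max info at theta = b = -1.3
I_max = a^2 / 4 = 1.09^2 / 4
= 1.1881 / 4
I_max = 0.297

0.297


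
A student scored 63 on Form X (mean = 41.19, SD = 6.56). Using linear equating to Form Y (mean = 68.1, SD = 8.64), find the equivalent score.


slope = SD_Y / SD_X = 8.64 / 6.56 ~ 1.3171
intercept = mean_Y - slope * mean_X = 68.1 - (8.64 / 6.56) * 41.19 ~ 13.8498
Y = slope * X + intercept. To avoid rounding drift from the rounded slope/intercept, evaluate the equivalent form Y = mean_Y + SD_Y * (X - mean_X) / SD_X at full precision:
Y = 68.1 + 8.64 * (63 - 41.19) / 6.56
Y = 68.1 + 8.64 * 21.81 / 6.56
Y = 68.1 + 188.4384 / 6.56
Y = 68.1 + 28.7254
Y = 96.8254

96.8254


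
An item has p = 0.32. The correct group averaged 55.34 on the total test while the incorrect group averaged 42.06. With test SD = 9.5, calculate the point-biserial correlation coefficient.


q = 1 - p = 0.68
rpb = ((M1 - M0) / SD) * sqrt(p * q)
rpb = ((55.34 - 42.06) / 9.5) * sqrt(0.32 * 0.68)
rpb = 0.6521

0.6521


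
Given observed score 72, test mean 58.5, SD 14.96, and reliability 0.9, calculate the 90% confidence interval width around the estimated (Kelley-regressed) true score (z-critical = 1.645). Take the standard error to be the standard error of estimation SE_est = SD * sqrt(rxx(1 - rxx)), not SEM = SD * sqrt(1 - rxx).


True score estimate = 0.9*72 + 0.1*58.5 = 70.65
SE_est = SD * sqrt(rxx * (1 - rxx)) = 14.96 * sqrt(0.9 * 0.1) = 14.96 * sqrt(0.09) = 4.488
CI = T_est +/- z * SE_est, so width = 2 * z * SE_est = 2 * 1.645 * 4.488
Width = 14.7655

14.7655


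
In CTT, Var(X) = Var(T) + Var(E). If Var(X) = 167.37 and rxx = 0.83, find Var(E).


var_true = rxx * var_obs = 0.83 * 167.37 = 138.9171
var_error = var_obs - var_true
var_error = 167.37 - 138.9171
var_error = 28.4529

28.4529


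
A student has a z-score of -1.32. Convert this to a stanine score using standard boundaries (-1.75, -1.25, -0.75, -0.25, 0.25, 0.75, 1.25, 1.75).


Stanine boundaries: [-1.75, -1.25, -0.75, -0.25, 0.25, 0.75, 1.25, 1.75]
z = -1.32
Check each boundary:
  z >= -1.75 -> could be stanine 2
  z < -1.25
  z < -0.75
  z < -0.25
  z < 0.25
  z < 0.75
  z < 1.25
  z < 1.75
Highest qualifying boundary gives stanine = 2

2


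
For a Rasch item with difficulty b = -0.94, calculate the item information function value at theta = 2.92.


P = 1/(1+exp(-(2.92--0.94))) = 0.9794
I = P*(1-P) = 0.9794 * 0.0206
I = 0.0202

0.0202


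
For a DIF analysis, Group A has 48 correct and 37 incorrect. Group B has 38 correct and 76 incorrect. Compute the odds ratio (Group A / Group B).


Odds_A = 48/37 = 1.2973
Odds_B = 38/76 = 0.5
OR = Odds_A / Odds_B = 1.2973 / 0.5
Exactly, OR = (48 * 76) / (37 * 38) = 3648 / 1406
OR = 2.5946

2.5946


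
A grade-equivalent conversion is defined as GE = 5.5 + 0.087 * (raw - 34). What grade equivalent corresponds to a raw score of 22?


raw - median = 22 - 34 = -12
slope * diff = 0.087 * -12 = -1.044
GE = 5.5 + -1.044
GE = 4.456

4.456


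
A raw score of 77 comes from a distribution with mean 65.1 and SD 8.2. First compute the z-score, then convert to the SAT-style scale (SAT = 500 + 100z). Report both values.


z = (X - mean) / SD = (77 - 65.1) / 8.2
z = 11.9 / 8.2
z = 1.4512
SAT-scale = SAT = 500 + 100z
Carry z at full precision (z = 11.9 / 8.2) into the conversion:
SAT-scale = 500 + 100 * (11.9 / 8.2) = 500 + 1190 / 8.2
SAT-scale = 500 + 145.122
SAT-scale = 645.122

645.122


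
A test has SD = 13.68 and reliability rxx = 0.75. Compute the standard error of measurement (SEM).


SEM = SD * sqrt(1 - rxx)
SEM = 13.68 * sqrt(1 - 0.75)
SEM = 13.68 * sqrt(0.25) = 13.68 * 0.5
SEM = 6.84

6.84


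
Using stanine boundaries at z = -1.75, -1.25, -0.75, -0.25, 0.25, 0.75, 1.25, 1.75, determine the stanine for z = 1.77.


Stanine boundaries: [-1.75, -1.25, -0.75, -0.25, 0.25, 0.75, 1.25, 1.75]
z = 1.77
Check each boundary:
  z >= -1.75 -> could be stanine 2
  z >= -1.25 -> could be stanine 3
  z >= -0.75 -> could be stanine 4
  z >= -0.25 -> could be stanine 5
  z >= 0.25 -> could be stanine 6
  z >= 0.75 -> could be stanine 7
  z >= 1.25 -> could be stanine 8
  z >= 1.75 -> could be stanine 9
Highest qualifying boundary gives stanine = 9

9


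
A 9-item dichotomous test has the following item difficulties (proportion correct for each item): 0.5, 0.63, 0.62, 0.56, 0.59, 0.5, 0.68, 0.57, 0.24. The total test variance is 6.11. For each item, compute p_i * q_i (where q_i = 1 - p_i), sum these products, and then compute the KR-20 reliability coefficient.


For each item, compute p_i * q_i:
  Item 1: 0.5 * 0.5 = 0.25
  Item 2: 0.63 * 0.37 = 0.2331
  Item 3: 0.62 * 0.38 = 0.2356
  Item 4: 0.56 * 0.44 = 0.2464
  Item 5: 0.59 * 0.41 = 0.2419
  Item 6: 0.5 * 0.5 = 0.25
  Item 7: 0.68 * 0.32 = 0.2176
  Item 8: 0.57 * 0.43 = 0.2451
  Item 9: 0.24 * 0.76 = 0.1824
Sum(p_i * q_i) = 0.25 + 0.2331 + 0.2356 + 0.2464 + 0.2419 + 0.25 + 0.2176 + 0.2451 + 0.1824 = 2.1021
KR-20 = (k/(k-1)) * (1 - Sum(p_i*q_i) / Var_total)
= (9/8) * (1 - 2.1021/6.11)
= 1.125 * 0.656
KR-20 = 0.738

0.738


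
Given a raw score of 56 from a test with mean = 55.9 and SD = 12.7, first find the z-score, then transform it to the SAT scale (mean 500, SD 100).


z = (X - mean) / SD = (56 - 55.9) / 12.7
z = 0.1 / 12.7
z = 0.0079
SAT-scale = SAT = 500 + 100z
Carry z at full precision (z = 0.1 / 12.7) into the conversion:
SAT-scale = 500 + 100 * (0.1 / 12.7) = 500 + 10 / 12.7
SAT-scale = 500 + 0.7874
SAT-scale = 500.7874

500.7874


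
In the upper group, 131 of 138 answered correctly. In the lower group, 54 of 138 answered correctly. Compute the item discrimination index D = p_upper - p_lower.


p_upper = 131/138 = 0.9493
p_lower = 54/138 = 0.3913
D = 0.9493 - 0.3913 = 0.558

0.558


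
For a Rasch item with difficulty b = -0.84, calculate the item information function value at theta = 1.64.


P = 1/(1+exp(-(1.64--0.84))) = 0.9227
I = P*(1-P) = 0.9227 * 0.0773
I = 0.0713

0.0713


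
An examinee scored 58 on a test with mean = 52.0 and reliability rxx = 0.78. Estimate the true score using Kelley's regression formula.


T_est = rxx * X + (1 - rxx) * mean
T_est = 0.78 * 58 + 0.22 * 52.0
T_est = 45.24 + 11.44
T_est = 56.68

56.68


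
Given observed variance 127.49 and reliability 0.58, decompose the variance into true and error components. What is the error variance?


var_true = rxx * var_obs = 0.58 * 127.49 = 73.9442
var_error = var_obs - var_true
var_error = 127.49 - 73.9442
var_error = 53.5458

53.5458


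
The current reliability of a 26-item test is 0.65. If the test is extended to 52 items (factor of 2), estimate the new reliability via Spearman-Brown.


r_new = (n * rxx) / (1 + (n-1) * rxx)
r_new = (2 * 0.65) / (1 + 1 * 0.65)
r_new = 1.3 / 1.65
r_new = 0.7879

0.7879


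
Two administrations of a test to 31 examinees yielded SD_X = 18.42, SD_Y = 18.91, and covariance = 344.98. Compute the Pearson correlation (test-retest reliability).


r = cov(X,Y) / (SD_X * SD_Y)
r = 344.98 / (18.42 * 18.91)
r = 344.98 / 348.3222
r = 0.9904

0.9904


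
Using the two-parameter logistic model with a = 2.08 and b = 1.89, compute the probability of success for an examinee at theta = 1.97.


a*(theta - b) = 2.08 * (1.97 - 1.89) = 0.1664
exp(-0.1664) = 0.8467
P = 1 / (1 + 0.8467)
P = 0.5415

0.5415


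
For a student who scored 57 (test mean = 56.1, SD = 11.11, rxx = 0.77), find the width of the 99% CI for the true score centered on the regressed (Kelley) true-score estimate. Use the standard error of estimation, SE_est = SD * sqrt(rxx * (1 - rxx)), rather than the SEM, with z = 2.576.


True score estimate = 0.77*57 + 0.23*56.1 = 56.793
SE_est = SD * sqrt(rxx * (1 - rxx)) = 11.11 * sqrt(0.77 * 0.23) = 11.11 * sqrt(0.1771) = 4.675449
CI = T_est +/- z * SE_est, so width = 2 * z * SE_est = 2 * 2.576 * 4.675449
Width = 24.0879

24.0879


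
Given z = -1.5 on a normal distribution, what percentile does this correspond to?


CDF(z) = 0.5 * (1 + erf(z/sqrt(2)))
erf(-1.0607) = -0.8664
CDF = 0.0668
Percentile rank = 0.0668 * 100 = 6.68

6.68


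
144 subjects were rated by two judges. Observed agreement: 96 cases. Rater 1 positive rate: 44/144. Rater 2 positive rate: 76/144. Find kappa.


P_o = 96/144 = 0.666667
P_e = (44*76 + 100*68) / 20736 = 0.489198
kappa = (P_o - P_e) / (1 - P_e)
kappa = (0.666667 - 0.489198) / (1 - 0.489198)
kappa = 0.3474

0.3474


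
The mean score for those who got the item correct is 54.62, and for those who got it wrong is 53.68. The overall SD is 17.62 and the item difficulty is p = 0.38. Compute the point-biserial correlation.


q = 1 - p = 0.62
rpb = ((M1 - M0) / SD) * sqrt(p * q)
rpb = ((54.62 - 53.68) / 17.62) * sqrt(0.38 * 0.62)
rpb = 0.0259

0.0259


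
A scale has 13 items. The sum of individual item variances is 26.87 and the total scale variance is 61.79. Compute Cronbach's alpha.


alpha = (k/(k-1)) * (1 - sum(si^2)/s_total^2)
= (13/12) * (1 - 26.87/61.79)
alpha = 0.6122

0.6122


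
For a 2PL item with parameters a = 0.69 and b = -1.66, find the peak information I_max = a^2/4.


For 2PL, max info at theta = b = -1.66
I_max = a^2 / 4 = 0.69^2 / 4
= 0.4761 / 4
I_max = 0.119

0.119


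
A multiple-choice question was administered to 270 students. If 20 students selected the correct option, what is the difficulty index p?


Item difficulty p = number correct / total examinees
p = 20 / 270
p = 0.0741

0.0741


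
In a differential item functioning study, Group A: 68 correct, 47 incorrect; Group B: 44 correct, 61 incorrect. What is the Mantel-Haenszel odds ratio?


Odds_A = 68/47 = 1.4468
Odds_B = 44/61 = 0.7213
OR = Odds_A / Odds_B = 1.4468 / 0.7213
Exactly, OR = (68 * 61) / (47 * 44) = 4148 / 2068
OR = 2.0058

2.0058


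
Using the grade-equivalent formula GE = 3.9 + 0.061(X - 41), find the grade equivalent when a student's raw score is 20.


raw - median = 20 - 41 = -21
slope * diff = 0.061 * -21 = -1.281
GE = 3.9 + -1.281
GE = 2.619

2.619


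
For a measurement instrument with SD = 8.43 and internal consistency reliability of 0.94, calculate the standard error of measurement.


SEM = SD * sqrt(1 - rxx)
SEM = 8.43 * sqrt(1 - 0.94)
SEM = 8.43 * sqrt(0.06) = 8.43 * 0.244949
SEM = 2.0649

2.0649


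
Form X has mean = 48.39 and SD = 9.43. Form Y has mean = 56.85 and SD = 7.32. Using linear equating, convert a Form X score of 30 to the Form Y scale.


slope = SD_Y / SD_X = 7.32 / 9.43 ~ 0.7762
intercept = mean_Y - slope * mean_X = 56.85 - (7.32 / 9.43) * 48.39 ~ 19.2875
Y = slope * X + intercept. To avoid rounding drift from the rounded slope/intercept, evaluate the equivalent form Y = mean_Y + SD_Y * (X - mean_X) / SD_X at full precision:
Y = 56.85 + 7.32 * (30 - 48.39) / 9.43
Y = 56.85 - 7.32 * 18.39 / 9.43
Y = 56.85 - 134.6148 / 9.43
Y = 56.85 - 14.2752
Y = 42.5748

42.5748


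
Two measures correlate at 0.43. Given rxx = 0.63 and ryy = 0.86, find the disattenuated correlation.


r_corrected = rxy / sqrt(rxx * ryy)
= 0.43 / sqrt(0.63 * 0.86)
= 0.43 / sqrt(0.5418)
= 0.43 / 0.736071
r_corrected = 0.5842

0.5842


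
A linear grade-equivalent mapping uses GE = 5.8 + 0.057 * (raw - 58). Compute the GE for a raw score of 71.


raw - median = 71 - 58 = 13
slope * diff = 0.057 * 13 = 0.741
GE = 5.8 + 0.741
GE = 6.541

6.541


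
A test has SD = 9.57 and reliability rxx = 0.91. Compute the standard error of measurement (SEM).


SEM = SD * sqrt(1 - rxx)
SEM = 9.57 * sqrt(1 - 0.91)
SEM = 9.57 * sqrt(0.09) = 9.57 * 0.3
SEM = 2.871

2.871


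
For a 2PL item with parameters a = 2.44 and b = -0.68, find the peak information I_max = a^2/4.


For 2PL, max info at theta = b = -0.68
I_max = a^2 / 4 = 2.44^2 / 4
= 5.9536 / 4
I_max = 1.4884

1.4884


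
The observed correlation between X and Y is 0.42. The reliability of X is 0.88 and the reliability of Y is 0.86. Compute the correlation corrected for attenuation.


r_corrected = rxy / sqrt(rxx * ryy)
= 0.42 / sqrt(0.88 * 0.86)
= 0.42 / sqrt(0.7568)
= 0.42 / 0.869943
r_corrected = 0.4828

0.4828


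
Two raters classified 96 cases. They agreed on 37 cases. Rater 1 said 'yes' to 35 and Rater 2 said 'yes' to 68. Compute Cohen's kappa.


P_o = 37/96 = 0.385417
P_e = (35*68 + 61*28) / 9216 = 0.443576
kappa = (P_o - P_e) / (1 - P_e)
kappa = (0.385417 - 0.443576) / (1 - 0.443576)
kappa = -0.1045

-0.1045


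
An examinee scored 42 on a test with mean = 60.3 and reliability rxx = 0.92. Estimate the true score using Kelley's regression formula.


T_est = rxx * X + (1 - rxx) * mean
T_est = 0.92 * 42 + 0.08 * 60.3
T_est = 38.64 + 4.824
T_est = 43.464

43.464


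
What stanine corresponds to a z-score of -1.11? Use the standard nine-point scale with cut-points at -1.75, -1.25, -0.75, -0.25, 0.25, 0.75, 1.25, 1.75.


Stanine boundaries: [-1.75, -1.25, -0.75, -0.25, 0.25, 0.75, 1.25, 1.75]
z = -1.11
Check each boundary:
  z >= -1.75 -> could be stanine 2
  z >= -1.25 -> could be stanine 3
  z < -0.75
  z < -0.25
  z < 0.25
  z < 0.75
  z < 1.25
  z < 1.75
Highest qualifying boundary gives stanine = 3

3


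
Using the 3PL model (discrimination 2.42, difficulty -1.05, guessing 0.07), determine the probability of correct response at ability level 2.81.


logit = 2.42*(2.81 - -1.05) = 9.3412
P* = 1/(1 + exp(-9.3412)) = 0.9999
P = 0.07 + (1 - 0.07) * 0.9999
P = 0.9999

0.9999


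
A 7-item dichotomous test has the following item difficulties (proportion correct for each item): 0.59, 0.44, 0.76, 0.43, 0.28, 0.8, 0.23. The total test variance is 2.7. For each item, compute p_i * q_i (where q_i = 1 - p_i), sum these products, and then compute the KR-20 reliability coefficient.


For each item, compute p_i * q_i:
  Item 1: 0.59 * 0.41 = 0.2419
  Item 2: 0.44 * 0.56 = 0.2464
  Item 3: 0.76 * 0.24 = 0.1824
  Item 4: 0.43 * 0.57 = 0.2451
  Item 5: 0.28 * 0.72 = 0.2016
  Item 6: 0.8 * 0.2 = 0.16
  Item 7: 0.23 * 0.77 = 0.1771
Sum(p_i * q_i) = 0.2419 + 0.2464 + 0.1824 + 0.2451 + 0.2016 + 0.16 + 0.1771 = 1.4545
KR-20 = (k/(k-1)) * (1 - Sum(p_i*q_i) / Var_total)
= (7/6) * (1 - 1.4545/2.7)
= 1.1667 * 0.4613
KR-20 = 0.5382

0.5382


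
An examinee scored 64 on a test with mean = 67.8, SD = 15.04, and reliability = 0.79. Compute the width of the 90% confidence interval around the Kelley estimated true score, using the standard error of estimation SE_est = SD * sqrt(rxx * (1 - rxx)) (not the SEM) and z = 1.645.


True score estimate = 0.79*64 + 0.21*67.8 = 64.798
SE_est = SD * sqrt(rxx * (1 - rxx)) = 15.04 * sqrt(0.79 * 0.21) = 15.04 * sqrt(0.1659) = 6.125916
CI = T_est +/- z * SE_est, so width = 2 * z * SE_est = 2 * 1.645 * 6.125916
Width = 20.1543

20.1543
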